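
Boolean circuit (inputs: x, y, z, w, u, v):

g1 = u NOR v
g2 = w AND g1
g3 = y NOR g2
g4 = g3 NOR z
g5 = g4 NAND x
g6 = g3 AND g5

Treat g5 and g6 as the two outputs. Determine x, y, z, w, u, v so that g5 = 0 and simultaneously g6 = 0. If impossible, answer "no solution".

Check with x=1, y=1, z=0, w=0, u=0, v=0:
g1 = u NOR v = 0 NOR 0 = 1
g2 = w AND g1 = 0 AND 1 = 0
g3 = y NOR g2 = 1 NOR 0 = 0
g4 = g3 NOR z = 0 NOR 0 = 1
g5 = g4 NAND x = 1 NAND 1 = 0
g6 = g3 AND g5 = 0 AND 0 = 0
So g5 = 0 and g6 = 0.

x=1, y=1, z=0, w=0, u=0, v=0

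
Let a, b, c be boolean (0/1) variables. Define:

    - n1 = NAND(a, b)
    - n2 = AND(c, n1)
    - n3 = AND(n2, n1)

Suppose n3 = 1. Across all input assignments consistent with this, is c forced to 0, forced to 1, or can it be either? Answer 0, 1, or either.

1

n3 = AND(n2, n1) must be 1, so both n2 = 1 and n1 = 1.
n2 = AND(c, n1) must be 1, so both c = 1 and n1 = 1.
Every assignment with n3 = 1 has c = 1; there are 3 such assignment(s).
  a=0, b=0, c=1
  a=0, b=1, c=1
  a=1, b=0, c=1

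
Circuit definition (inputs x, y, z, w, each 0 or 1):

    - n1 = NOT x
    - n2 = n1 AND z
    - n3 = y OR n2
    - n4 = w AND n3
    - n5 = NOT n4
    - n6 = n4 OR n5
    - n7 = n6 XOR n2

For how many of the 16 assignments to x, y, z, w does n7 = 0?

n7 = n6 XOR n2 must be 0, so n6 and n2 are equal.
Enumerating the 16 input combinations, 4 give n7 = 0 and 12 give n7 = 1.

4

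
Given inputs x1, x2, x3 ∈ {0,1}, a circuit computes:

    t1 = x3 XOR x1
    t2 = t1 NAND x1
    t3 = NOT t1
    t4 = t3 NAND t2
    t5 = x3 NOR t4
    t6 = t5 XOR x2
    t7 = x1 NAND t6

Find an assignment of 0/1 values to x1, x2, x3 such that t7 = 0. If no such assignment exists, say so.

x1=1, x2=1, x3=1

t7 = x1 NAND t6 must be 0, so both x1 = 1 and t6 = 1.
t6 = t5 XOR x2 must be 1, so t5 and x2 differ.
Check with x1=1, x2=1, x3=1:
t1 = x3 XOR x1 = 1 XOR 1 = 0
t2 = t1 NAND x1 = 0 NAND 1 = 1
t3 = NOT t1 = NOT 0 = 1
t4 = t3 NAND t2 = 1 NAND 1 = 0
t5 = x3 NOR t4 = 1 NOR 0 = 0
t6 = t5 XOR x2 = 0 XOR 1 = 1
t7 = x1 NAND t6 = 1 NAND 1 = 0
So t7 = 0 as required.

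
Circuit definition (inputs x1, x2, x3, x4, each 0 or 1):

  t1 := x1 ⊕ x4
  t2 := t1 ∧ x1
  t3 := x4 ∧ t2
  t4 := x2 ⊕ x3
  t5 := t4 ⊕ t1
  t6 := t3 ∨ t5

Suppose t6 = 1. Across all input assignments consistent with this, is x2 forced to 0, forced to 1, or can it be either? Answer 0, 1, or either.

either

Both values of x2 occur among assignments with t6 = 1:
  x2=0: x1=0, x2=0, x3=0, x4=1
  x2=1: x1=0, x2=1, x3=0, x4=0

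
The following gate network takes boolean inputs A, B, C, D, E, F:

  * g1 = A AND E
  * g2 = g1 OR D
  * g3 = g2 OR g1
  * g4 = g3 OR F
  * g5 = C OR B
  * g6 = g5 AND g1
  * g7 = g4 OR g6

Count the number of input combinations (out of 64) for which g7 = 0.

g7 = g4 OR g6 must be 0, so both g4 = 0 and g6 = 0.
Enumerating the 64 input combinations, 12 give g7 = 0 and 52 give g7 = 1.

12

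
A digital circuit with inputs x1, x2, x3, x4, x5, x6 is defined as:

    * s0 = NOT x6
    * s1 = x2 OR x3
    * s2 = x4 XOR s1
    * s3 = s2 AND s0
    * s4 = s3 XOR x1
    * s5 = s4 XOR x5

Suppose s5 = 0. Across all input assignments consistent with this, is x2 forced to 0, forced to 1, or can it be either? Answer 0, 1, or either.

either

Both values of x2 occur among assignments with s5 = 0:
  x2=0: x1=0, x2=0, x3=0, x4=0, x5=0, x6=0
  x2=1: x1=0, x2=1, x3=0, x4=0, x5=0, x6=1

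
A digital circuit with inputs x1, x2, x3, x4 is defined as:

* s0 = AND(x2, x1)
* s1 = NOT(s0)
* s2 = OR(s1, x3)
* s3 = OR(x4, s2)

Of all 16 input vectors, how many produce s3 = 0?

s3 = OR(x4, s2) must be 0, so both x4 = 0 and s2 = 0.
Enumerating the 16 input combinations, 1 give s3 = 0 and 15 give s3 = 1.

1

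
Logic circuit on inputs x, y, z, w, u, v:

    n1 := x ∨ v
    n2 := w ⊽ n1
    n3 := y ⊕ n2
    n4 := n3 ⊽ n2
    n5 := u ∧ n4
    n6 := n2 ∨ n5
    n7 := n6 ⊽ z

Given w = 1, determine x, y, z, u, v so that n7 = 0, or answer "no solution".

x=1, y=0, z=0, u=1, v=0

Check with w = 1 and x=1, y=0, z=0, u=1, v=0:
n1 = x ∨ v = 1 ∨ 0 = 1
n2 = w ⊽ n1 = 1 ⊽ 1 = 0
n3 = y ⊕ n2 = 0 ⊕ 0 = 0
n4 = n3 ⊽ n2 = 0 ⊽ 0 = 1
n5 = u ∧ n4 = 1 ∧ 1 = 1
n6 = n2 ∨ n5 = 0 ∨ 1 = 1
n7 = n6 ⊽ z = 1 ⊽ 0 = 0
So n7 = 0.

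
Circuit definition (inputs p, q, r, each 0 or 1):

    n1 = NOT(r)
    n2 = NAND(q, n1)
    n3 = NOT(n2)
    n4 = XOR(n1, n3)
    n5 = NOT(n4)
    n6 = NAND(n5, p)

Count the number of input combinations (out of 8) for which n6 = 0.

n6 = NAND(n5, p) must be 0, so both n5 = 1 and p = 1.
Satisfying assignments:
  p=1, q=0, r=1
  p=1, q=1, r=0
  p=1, q=1, r=1

3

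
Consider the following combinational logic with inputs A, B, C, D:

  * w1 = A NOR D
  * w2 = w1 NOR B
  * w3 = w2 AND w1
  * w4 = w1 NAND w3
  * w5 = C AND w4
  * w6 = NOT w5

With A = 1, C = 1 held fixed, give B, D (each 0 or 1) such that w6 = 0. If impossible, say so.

B=0, D=0

Check with A = 1, C = 1 and B=0, D=0:
w1 = A NOR D = 1 NOR 0 = 0
w2 = w1 NOR B = 0 NOR 0 = 1
w3 = w2 AND w1 = 1 AND 0 = 0
w4 = w1 NAND w3 = 0 NAND 0 = 1
w5 = C AND w4 = 1 AND 1 = 1
w6 = NOT w5 = NOT 1 = 0
So w6 = 0.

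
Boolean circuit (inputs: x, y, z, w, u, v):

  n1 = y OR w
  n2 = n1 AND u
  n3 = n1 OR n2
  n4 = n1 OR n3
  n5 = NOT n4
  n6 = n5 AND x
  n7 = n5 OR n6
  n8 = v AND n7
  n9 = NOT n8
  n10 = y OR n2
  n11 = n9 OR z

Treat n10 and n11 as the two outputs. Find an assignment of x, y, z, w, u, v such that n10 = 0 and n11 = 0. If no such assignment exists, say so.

x=1 y=0 z=0 w=0 u=0 v=1

Check with x=1 y=0 z=0 w=0 u=0 v=1:
n1 = y OR w = 0 OR 0 = 0
n2 = n1 AND u = 0 AND 0 = 0
n3 = n1 OR n2 = 0 OR 0 = 0
n4 = n1 OR n3 = 0 OR 0 = 0
n5 = NOT n4 = NOT 0 = 1
n6 = n5 AND x = 1 AND 1 = 1
n7 = n5 OR n6 = 1 OR 1 = 1
n8 = v AND n7 = 1 AND 1 = 1
n9 = NOT n8 = NOT 1 = 0
n10 = y OR n2 = 0 OR 0 = 0
n11 = n9 OR z = 0 OR 0 = 0
So n10 = 0 and n11 = 0.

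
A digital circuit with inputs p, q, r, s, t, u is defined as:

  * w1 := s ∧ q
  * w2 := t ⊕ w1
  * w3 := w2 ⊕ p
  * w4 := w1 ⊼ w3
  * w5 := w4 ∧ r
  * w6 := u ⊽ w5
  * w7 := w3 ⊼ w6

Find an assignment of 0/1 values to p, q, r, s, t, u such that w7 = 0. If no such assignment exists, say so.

p=1, q=1, r=0, s=1, t=1, u=0

Check with p=1, q=1, r=0, s=1, t=1, u=0:
w1 = s ∧ q = 1 ∧ 1 = 1
w2 = t ⊕ w1 = 1 ⊕ 1 = 0
w3 = w2 ⊕ p = 0 ⊕ 1 = 1
w4 = w1 ⊼ w3 = 1 ⊼ 1 = 0
w5 = w4 ∧ r = 0 ∧ 0 = 0
w6 = u ⊽ w5 = 0 ⊽ 0 = 1
w7 = w3 ⊼ w6 = 1 ⊼ 1 = 0
So w7 = 0 as required.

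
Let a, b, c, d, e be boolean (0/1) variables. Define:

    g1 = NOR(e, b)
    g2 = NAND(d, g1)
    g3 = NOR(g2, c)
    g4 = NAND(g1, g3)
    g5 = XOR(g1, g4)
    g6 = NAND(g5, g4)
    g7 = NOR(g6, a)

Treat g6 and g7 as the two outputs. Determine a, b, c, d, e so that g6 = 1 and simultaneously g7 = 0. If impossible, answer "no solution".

a=1 b=0 c=1 d=0 e=0

Check with a=1 b=0 c=1 d=0 e=0:
g1 = NOR(e, b) = NOR(0, 0) = 1
g2 = NAND(d, g1) = NAND(0, 1) = 1
g3 = NOR(g2, c) = NOR(1, 1) = 0
g4 = NAND(g1, g3) = NAND(1, 0) = 1
g5 = XOR(g1, g4) = XOR(1, 1) = 0
g6 = NAND(g5, g4) = NAND(0, 1) = 1
g7 = NOR(g6, a) = NOR(1, 1) = 0
So g6 = 1 and g7 = 0.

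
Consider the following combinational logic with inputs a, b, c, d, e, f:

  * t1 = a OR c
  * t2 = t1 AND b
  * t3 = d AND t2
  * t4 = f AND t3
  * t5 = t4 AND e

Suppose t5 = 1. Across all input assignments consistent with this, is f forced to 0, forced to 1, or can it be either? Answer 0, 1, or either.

1

t5 = t4 AND e must be 1, so both t4 = 1 and e = 1.
t4 = f AND t3 must be 1, so both f = 1 and t3 = 1.
Every assignment with t5 = 1 has f = 1; there are 3 such assignment(s).
  a=0, b=1, c=1, d=1, e=1, f=1
  a=1, b=1, c=0, d=1, e=1, f=1
  a=1, b=1, c=1, d=1, e=1, f=1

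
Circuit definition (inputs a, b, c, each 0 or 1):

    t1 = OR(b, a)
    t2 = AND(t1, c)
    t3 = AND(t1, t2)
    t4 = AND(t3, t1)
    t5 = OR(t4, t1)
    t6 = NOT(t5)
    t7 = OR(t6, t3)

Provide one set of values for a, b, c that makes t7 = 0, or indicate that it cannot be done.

t7 = OR(t6, t3) must be 0, so both t6 = 0 and t3 = 0.
Check with a=1, b=0, c=0:
t1 = OR(b, a) = OR(0, 1) = 1
t2 = AND(t1, c) = AND(1, 0) = 0
t3 = AND(t1, t2) = AND(1, 0) = 0
t4 = AND(t3, t1) = AND(0, 1) = 0
t5 = OR(t4, t1) = OR(0, 1) = 1
t6 = NOT(t5) = NOT 1 = 0
t7 = OR(t6, t3) = OR(0, 0) = 0
So t7 = 0 as required.

a=1, b=0, c=0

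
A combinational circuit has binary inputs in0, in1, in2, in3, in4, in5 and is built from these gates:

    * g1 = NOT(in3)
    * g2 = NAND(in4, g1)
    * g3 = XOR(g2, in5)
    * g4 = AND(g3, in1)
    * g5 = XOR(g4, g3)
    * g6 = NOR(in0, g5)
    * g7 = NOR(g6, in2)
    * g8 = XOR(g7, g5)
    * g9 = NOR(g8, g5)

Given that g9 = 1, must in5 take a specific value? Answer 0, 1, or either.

either

Both values of in5 occur among assignments with g9 = 1:
  in5=0: in0=0, in1=0, in2=0, in3=0, in4=1, in5=0
  in5=1: in0=0, in1=0, in2=0, in3=0, in4=0, in5=1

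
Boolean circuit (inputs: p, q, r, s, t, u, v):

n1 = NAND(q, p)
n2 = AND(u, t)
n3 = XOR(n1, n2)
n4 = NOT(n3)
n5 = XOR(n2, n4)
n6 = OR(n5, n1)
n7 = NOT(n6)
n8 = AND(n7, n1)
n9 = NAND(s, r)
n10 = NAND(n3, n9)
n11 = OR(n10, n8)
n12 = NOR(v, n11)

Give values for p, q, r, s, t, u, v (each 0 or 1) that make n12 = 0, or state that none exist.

n12 = NOR(v, n11) must be 0, so at least one of v, n11 is 1.
Check with p=1 q=1 r=1 s=0 t=1 u=0 v=0:
n1 = NAND(q, p) = NAND(1, 1) = 0
n2 = AND(u, t) = AND(0, 1) = 0
n3 = XOR(n1, n2) = XOR(0, 0) = 0
n4 = NOT(n3) = NOT 0 = 1
n5 = XOR(n2, n4) = XOR(0, 1) = 1
n6 = OR(n5, n1) = OR(1, 0) = 1
n7 = NOT(n6) = NOT 1 = 0
n8 = AND(n7, n1) = AND(0, 0) = 0
n9 = NAND(s, r) = NAND(0, 1) = 1
n10 = NAND(n3, n9) = NAND(0, 1) = 1
n11 = OR(n10, n8) = OR(1, 0) = 1
n12 = NOR(v, n11) = NOR(0, 1) = 0
So n12 = 0 as required.

p=1 q=1 r=1 s=0 t=1 u=0 v=0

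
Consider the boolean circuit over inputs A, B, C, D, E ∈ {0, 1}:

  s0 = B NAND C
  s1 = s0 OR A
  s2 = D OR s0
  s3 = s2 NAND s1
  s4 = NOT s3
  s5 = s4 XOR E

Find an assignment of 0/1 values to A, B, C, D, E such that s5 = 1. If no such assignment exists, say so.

A=1 B=1 C=1 D=1 E=0

s5 = s4 XOR E must be 1, so s4 and E differ.
Check with A=1 B=1 C=1 D=1 E=0:
s0 = B NAND C = 1 NAND 1 = 0
s1 = s0 OR A = 0 OR 1 = 1
s2 = D OR s0 = 1 OR 0 = 1
s3 = s2 NAND s1 = 1 NAND 1 = 0
s4 = NOT s3 = NOT 0 = 1
s5 = s4 XOR E = 1 XOR 0 = 1
So s5 = 1 as required.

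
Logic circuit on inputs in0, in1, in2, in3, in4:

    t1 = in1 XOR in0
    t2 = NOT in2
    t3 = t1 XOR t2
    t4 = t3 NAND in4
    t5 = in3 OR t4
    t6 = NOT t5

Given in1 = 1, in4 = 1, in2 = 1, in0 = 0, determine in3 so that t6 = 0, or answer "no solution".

t6 = NOT t5 must be 0, so t5 = 1.
Check with in1 = 1, in4 = 1, in2 = 1, in0 = 0 and in3=1:
t1 = in1 XOR in0 = 1 XOR 0 = 1
t2 = NOT in2 = NOT 1 = 0
t3 = t1 XOR t2 = 1 XOR 0 = 1
t4 = t3 NAND in4 = 1 NAND 1 = 0
t5 = in3 OR t4 = 1 OR 0 = 1
t6 = NOT t5 = NOT 1 = 0
So t6 = 0.

in3=1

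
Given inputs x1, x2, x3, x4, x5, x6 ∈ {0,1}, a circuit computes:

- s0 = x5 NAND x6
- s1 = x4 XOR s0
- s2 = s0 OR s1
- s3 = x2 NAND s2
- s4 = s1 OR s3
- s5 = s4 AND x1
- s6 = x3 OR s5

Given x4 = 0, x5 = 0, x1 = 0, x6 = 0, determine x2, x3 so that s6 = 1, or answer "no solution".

s6 = x3 OR s5 must be 1, so at least one of x3, s5 is 1.
Check with x4 = 0, x5 = 0, x1 = 0, x6 = 0 and x2=1, x3=1:
s0 = x5 NAND x6 = 0 NAND 0 = 1
s1 = x4 XOR s0 = 0 XOR 1 = 1
s2 = s0 OR s1 = 1 OR 1 = 1
s3 = x2 NAND s2 = 1 NAND 1 = 0
s4 = s1 OR s3 = 1 OR 0 = 1
s5 = s4 AND x1 = 1 AND 0 = 0
s6 = x3 OR s5 = 1 OR 0 = 1
So s6 = 1.

x2=1, x3=1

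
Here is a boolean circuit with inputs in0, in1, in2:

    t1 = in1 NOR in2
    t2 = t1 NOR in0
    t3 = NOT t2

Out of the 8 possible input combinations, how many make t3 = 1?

5

t3 = NOT t2 must be 1, so t2 = 0.
Enumerating the 8 input combinations, 5 give t3 = 1 and 3 give t3 = 0.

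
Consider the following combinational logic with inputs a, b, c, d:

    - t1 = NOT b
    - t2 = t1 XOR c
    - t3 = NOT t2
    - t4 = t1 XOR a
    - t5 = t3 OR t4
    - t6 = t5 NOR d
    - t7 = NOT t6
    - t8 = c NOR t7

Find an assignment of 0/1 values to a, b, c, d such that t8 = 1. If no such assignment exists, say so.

a=1 b=0 c=0 d=0

Check with a=1 b=0 c=0 d=0:
t1 = NOT b = NOT 0 = 1
t2 = t1 XOR c = 1 XOR 0 = 1
t3 = NOT t2 = NOT 1 = 0
t4 = t1 XOR a = 1 XOR 1 = 0
t5 = t3 OR t4 = 0 OR 0 = 0
t6 = t5 NOR d = 0 NOR 0 = 1
t7 = NOT t6 = NOT 1 = 0
t8 = c NOR t7 = 0 NOR 0 = 1
So t8 = 1 as required.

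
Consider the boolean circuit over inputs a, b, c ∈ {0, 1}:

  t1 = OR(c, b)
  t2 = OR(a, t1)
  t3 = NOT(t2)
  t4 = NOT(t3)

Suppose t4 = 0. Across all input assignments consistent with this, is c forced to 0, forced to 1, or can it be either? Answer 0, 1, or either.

t4 = NOT(t3) must be 0, so t3 = 1.
t3 = NOT(t2) must be 1, so t2 = 0.
Every assignment with t4 = 0 has c = 0; there are 1 such assignment(s).
  a=0, b=0, c=0

0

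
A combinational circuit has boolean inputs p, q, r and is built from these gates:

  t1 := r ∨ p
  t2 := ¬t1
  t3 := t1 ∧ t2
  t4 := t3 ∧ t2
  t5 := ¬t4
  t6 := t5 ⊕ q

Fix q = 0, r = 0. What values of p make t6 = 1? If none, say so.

Check with q = 0, r = 0 and p=1:
t1 = r ∨ p = 0 ∨ 1 = 1
t2 = ¬t1 = ¬1 = 0
t3 = t1 ∧ t2 = 1 ∧ 0 = 0
t4 = t3 ∧ t2 = 0 ∧ 0 = 0
t5 = ¬t4 = ¬0 = 1
t6 = t5 ⊕ q = 1 ⊕ 0 = 1
So t6 = 1.

p=1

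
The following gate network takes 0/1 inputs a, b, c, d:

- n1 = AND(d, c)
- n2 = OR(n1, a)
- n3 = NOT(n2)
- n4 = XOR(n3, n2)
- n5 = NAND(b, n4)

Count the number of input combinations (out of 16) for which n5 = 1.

n5 = NAND(b, n4) must be 1, so at least one of b, n4 is 0.
Enumerating the 16 input combinations, 8 give n5 = 1 and 8 give n5 = 0.

8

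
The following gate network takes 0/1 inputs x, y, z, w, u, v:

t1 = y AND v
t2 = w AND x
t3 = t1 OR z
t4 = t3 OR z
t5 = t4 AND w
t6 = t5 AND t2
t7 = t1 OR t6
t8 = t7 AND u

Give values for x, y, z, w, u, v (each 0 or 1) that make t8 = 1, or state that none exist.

x=0, y=1, z=1, w=0, u=1, v=1

Check with x=0, y=1, z=1, w=0, u=1, v=1:
t1 = y AND v = 1 AND 1 = 1
t2 = w AND x = 0 AND 0 = 0
t3 = t1 OR z = 1 OR 1 = 1
t4 = t3 OR z = 1 OR 1 = 1
t5 = t4 AND w = 1 AND 0 = 0
t6 = t5 AND t2 = 0 AND 0 = 0
t7 = t1 OR t6 = 1 OR 0 = 1
t8 = t7 AND u = 1 AND 1 = 1
So t8 = 1 as required.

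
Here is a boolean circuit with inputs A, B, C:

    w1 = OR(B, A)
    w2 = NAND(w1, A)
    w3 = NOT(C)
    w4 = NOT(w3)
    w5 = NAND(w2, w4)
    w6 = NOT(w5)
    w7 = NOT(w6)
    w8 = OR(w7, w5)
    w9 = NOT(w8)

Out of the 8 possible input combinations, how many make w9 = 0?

w9 = NOT(w8) must be 0, so w8 = 1.
w8 = OR(w7, w5) must be 1, so at least one of w7, w5 is 1.
Satisfying assignments:
  A=0, B=0, C=0
  A=0, B=1, C=0
  A=1, B=0, C=0
  A=1, B=0, C=1
  A=1, B=1, C=0
  A=1, B=1, C=1

6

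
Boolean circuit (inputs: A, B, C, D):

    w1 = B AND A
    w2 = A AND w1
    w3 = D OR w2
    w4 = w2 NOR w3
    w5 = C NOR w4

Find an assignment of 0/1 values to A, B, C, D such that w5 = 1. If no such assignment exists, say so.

A=1, B=1, C=0, D=0

w5 = C NOR w4 must be 1, so both C = 0 and w4 = 0.
Check with A=1, B=1, C=0, D=0:
w1 = B AND A = 1 AND 1 = 1
w2 = A AND w1 = 1 AND 1 = 1
w3 = D OR w2 = 0 OR 1 = 1
w4 = w2 NOR w3 = 1 NOR 1 = 0
w5 = C NOR w4 = 0 NOR 0 = 1
So w5 = 1 as required.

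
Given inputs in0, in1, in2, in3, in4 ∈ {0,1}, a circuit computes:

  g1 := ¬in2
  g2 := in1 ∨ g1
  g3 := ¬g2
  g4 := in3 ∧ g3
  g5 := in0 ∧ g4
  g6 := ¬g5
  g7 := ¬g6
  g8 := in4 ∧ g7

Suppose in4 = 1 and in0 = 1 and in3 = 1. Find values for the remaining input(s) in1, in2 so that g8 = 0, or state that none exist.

Check with in4 = 1 and in0 = 1 and in3 = 1 and in1=0, in2=0:
g1 = ¬in2 = ¬0 = 1
g2 = in1 ∨ g1 = 0 ∨ 1 = 1
g3 = ¬g2 = ¬1 = 0
g4 = in3 ∧ g3 = 1 ∧ 0 = 0
g5 = in0 ∧ g4 = 1 ∧ 0 = 0
g6 = ¬g5 = ¬0 = 1
g7 = ¬g6 = ¬1 = 0
g8 = in4 ∧ g7 = 1 ∧ 0 = 0
So g8 = 0.

in1=0, in2=0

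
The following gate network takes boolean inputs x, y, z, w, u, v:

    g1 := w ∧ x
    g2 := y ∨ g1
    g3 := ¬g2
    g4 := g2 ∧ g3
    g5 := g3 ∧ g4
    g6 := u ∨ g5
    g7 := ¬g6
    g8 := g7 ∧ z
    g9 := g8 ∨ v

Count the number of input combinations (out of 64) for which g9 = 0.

24

g9 = g8 ∨ v must be 0, so both g8 = 0 and v = 0.
g8 = g7 ∧ z must be 0, so at least one of g7, z is 0.
Enumerating the 64 input combinations, 24 give g9 = 0 and 40 give g9 = 1.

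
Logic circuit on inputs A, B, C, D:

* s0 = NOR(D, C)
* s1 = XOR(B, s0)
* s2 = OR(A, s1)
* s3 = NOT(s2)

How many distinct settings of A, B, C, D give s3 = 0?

12

s3 = NOT(s2) must be 0, so s2 = 1.
Enumerating the 16 input combinations, 12 give s3 = 0 and 4 give s3 = 1.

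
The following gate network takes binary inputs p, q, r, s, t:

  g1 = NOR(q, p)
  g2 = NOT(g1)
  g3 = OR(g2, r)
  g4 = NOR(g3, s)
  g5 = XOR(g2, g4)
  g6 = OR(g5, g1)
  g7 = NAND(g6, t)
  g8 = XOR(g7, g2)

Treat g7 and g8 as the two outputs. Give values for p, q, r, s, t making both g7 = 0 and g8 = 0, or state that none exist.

Check with p=0 q=0 r=1 s=0 t=1:
g1 = NOR(q, p) = NOR(0, 0) = 1
g2 = NOT(g1) = NOT 1 = 0
g3 = OR(g2, r) = OR(0, 1) = 1
g4 = NOR(g3, s) = NOR(1, 0) = 0
g5 = XOR(g2, g4) = XOR(0, 0) = 0
g6 = OR(g5, g1) = OR(0, 1) = 1
g7 = NAND(g6, t) = NAND(1, 1) = 0
g8 = XOR(g7, g2) = XOR(0, 0) = 0
So g7 = 0 and g8 = 0.

p=0 q=0 r=1 s=0 t=1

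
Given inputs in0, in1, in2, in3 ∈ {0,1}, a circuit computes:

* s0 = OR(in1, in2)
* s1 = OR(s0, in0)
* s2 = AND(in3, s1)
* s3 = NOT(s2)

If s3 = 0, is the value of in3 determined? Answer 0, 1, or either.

1

s3 = NOT(s2) must be 0, so s2 = 1.
Every assignment with s3 = 0 has in3 = 1; there are 7 such assignment(s).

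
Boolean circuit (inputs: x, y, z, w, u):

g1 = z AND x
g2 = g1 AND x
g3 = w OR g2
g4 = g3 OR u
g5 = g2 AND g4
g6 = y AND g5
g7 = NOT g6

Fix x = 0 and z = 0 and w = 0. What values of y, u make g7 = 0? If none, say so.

no solution exists

With x = 0 and z = 0 and w = 0 fixed, none of the 4 settings of y, u give g7 = 0.
For example, with y=1, u=1:
g1 = z AND x = 0 AND 0 = 0
g2 = g1 AND x = 0 AND 0 = 0
g3 = w OR g2 = 0 OR 0 = 0
g4 = g3 OR u = 0 OR 1 = 1
g5 = g2 AND g4 = 0 AND 1 = 0
g6 = y AND g5 = 1 AND 0 = 0
g7 = NOT g6 = NOT 0 = 1
giving g7 = 1 ≠ 0.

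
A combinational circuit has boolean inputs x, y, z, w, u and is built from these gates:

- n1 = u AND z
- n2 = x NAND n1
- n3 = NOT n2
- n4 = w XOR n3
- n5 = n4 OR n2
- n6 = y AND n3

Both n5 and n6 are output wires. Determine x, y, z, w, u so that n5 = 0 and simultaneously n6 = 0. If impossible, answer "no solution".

Check with x=1, y=0, z=1, w=1, u=1:
n1 = u AND z = 1 AND 1 = 1
n2 = x NAND n1 = 1 NAND 1 = 0
n3 = NOT n2 = NOT 0 = 1
n4 = w XOR n3 = 1 XOR 1 = 0
n5 = n4 OR n2 = 0 OR 0 = 0
n6 = y AND n3 = 0 AND 1 = 0
So n5 = 0 and n6 = 0.

x=1, y=0, z=1, w=1, u=1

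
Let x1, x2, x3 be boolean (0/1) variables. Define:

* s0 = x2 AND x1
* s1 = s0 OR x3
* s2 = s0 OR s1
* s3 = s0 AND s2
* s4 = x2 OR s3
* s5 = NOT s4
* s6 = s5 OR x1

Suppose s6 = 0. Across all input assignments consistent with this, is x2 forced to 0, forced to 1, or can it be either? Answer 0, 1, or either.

s6 = s5 OR x1 must be 0, so both s5 = 0 and x1 = 0.
s5 = NOT s4 must be 0, so s4 = 1.
s4 = x2 OR s3 must be 1, so at least one of x2, s3 is 1.
Every assignment with s6 = 0 has x2 = 1; there are 2 such assignment(s).
  x1=0, x2=1, x3=0
  x1=0, x2=1, x3=1

1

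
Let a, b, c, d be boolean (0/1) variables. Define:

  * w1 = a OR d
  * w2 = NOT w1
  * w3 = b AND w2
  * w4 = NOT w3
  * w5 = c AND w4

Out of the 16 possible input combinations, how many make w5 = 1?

w5 = c AND w4 must be 1, so both c = 1 and w4 = 1.
Enumerating the 16 input combinations, 7 give w5 = 1 and 9 give w5 = 0.

7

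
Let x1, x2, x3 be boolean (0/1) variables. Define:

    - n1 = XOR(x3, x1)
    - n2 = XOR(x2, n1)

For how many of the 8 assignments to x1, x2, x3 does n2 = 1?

4

n2 = XOR(x2, n1) must be 1, so x2 and n1 differ.
Satisfying assignments:
  x1=0, x2=0, x3=1
  x1=0, x2=1, x3=0
  x1=1, x2=0, x3=0
  x1=1, x2=1, x3=1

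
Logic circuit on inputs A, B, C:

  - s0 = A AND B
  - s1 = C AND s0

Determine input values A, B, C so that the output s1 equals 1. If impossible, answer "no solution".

A=1, B=1, C=1

s1 = C AND s0 must be 1, so both C = 1 and s0 = 1.
s0 = A AND B must be 1, so both A = 1 and B = 1.
Check with A=1, B=1, C=1:
s0 = A AND B = 1 AND 1 = 1
s1 = C AND s0 = 1 AND 1 = 1
So s1 = 1 as required.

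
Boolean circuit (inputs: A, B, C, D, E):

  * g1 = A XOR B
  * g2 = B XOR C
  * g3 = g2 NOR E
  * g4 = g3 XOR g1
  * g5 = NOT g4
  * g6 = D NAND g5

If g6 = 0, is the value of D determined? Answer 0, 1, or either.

1

g6 = D NAND g5 must be 0, so both D = 1 and g5 = 1.
Every assignment with g6 = 0 has D = 1; there are 8 such assignment(s).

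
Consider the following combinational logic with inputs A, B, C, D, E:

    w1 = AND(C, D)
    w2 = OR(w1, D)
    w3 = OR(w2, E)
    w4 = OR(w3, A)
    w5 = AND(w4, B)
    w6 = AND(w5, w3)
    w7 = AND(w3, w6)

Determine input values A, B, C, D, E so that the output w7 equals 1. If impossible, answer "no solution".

w7 = AND(w3, w6) must be 1, so both w3 = 1 and w6 = 1.
Check with A=1, B=1, C=1, D=1, E=0:
w1 = AND(C, D) = AND(1, 1) = 1
w2 = OR(w1, D) = OR(1, 1) = 1
w3 = OR(w2, E) = OR(1, 0) = 1
w4 = OR(w3, A) = OR(1, 1) = 1
w5 = AND(w4, B) = AND(1, 1) = 1
w6 = AND(w5, w3) = AND(1, 1) = 1
w7 = AND(w3, w6) = AND(1, 1) = 1
So w7 = 1 as required.

A=1, B=1, C=1, D=1, E=0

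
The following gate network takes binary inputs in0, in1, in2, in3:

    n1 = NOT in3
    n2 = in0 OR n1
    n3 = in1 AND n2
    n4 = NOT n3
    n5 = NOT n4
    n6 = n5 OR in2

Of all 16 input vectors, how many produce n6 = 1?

11

n6 = n5 OR in2 must be 1, so at least one of n5, in2 is 1.
Enumerating the 16 input combinations, 11 give n6 = 1 and 5 give n6 = 0.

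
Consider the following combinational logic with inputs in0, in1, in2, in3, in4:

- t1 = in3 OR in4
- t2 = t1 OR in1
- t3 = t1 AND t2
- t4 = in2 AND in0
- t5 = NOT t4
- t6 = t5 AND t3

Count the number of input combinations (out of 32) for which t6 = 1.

t6 = t5 AND t3 must be 1, so both t5 = 1 and t3 = 1.
t5 = NOT t4 must be 1, so t4 = 0.
Enumerating the 32 input combinations, 18 give t6 = 1 and 14 give t6 = 0.

18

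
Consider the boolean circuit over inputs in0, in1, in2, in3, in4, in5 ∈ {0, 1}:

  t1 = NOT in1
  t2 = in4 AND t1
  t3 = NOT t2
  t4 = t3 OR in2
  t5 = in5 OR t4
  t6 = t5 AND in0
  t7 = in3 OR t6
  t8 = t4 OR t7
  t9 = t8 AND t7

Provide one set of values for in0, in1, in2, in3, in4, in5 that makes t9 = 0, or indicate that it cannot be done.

in0=0 in1=0 in2=0 in3=0 in4=1 in5=1

t9 = t8 AND t7 must be 0, so at least one of t8, t7 is 0.
Check with in0=0 in1=0 in2=0 in3=0 in4=1 in5=1:
t1 = NOT in1 = NOT 0 = 1
t2 = in4 AND t1 = 1 AND 1 = 1
t3 = NOT t2 = NOT 1 = 0
t4 = t3 OR in2 = 0 OR 0 = 0
t5 = in5 OR t4 = 1 OR 0 = 1
t6 = t5 AND in0 = 1 AND 0 = 0
t7 = in3 OR t6 = 0 OR 0 = 0
t8 = t4 OR t7 = 0 OR 0 = 0
t9 = t8 AND t7 = 0 AND 0 = 0
So t9 = 0 as required.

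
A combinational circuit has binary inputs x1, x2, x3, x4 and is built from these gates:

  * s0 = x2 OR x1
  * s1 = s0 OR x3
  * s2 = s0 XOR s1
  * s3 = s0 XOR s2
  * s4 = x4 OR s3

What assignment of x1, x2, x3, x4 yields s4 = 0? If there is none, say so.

Check with x1=0, x2=0, x3=0, x4=0:
s0 = x2 OR x1 = 0 OR 0 = 0
s1 = s0 OR x3 = 0 OR 0 = 0
s2 = s0 XOR s1 = 0 XOR 0 = 0
s3 = s0 XOR s2 = 0 XOR 0 = 0
s4 = x4 OR s3 = 0 OR 0 = 0
So s4 = 0 as required.

x1=0, x2=0, x3=0, x4=0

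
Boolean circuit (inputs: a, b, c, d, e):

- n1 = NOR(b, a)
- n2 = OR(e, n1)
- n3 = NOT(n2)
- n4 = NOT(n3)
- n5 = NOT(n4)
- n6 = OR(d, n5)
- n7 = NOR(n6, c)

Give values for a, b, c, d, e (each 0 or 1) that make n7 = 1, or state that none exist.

a=0, b=0, c=0, d=0, e=1

Check with a=0, b=0, c=0, d=0, e=1:
n1 = NOR(b, a) = NOR(0, 0) = 1
n2 = OR(e, n1) = OR(1, 1) = 1
n3 = NOT(n2) = NOT 1 = 0
n4 = NOT(n3) = NOT 0 = 1
n5 = NOT(n4) = NOT 1 = 0
n6 = OR(d, n5) = OR(0, 0) = 0
n7 = NOR(n6, c) = NOR(0, 0) = 1
So n7 = 1 as required.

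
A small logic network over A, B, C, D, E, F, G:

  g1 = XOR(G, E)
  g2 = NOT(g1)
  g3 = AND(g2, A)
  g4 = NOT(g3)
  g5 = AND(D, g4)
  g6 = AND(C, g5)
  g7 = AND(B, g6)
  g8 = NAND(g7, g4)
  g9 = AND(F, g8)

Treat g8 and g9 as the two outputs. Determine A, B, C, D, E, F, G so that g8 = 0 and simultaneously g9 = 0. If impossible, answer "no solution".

Check with A=1, B=1, C=1, D=1, E=1, F=0, G=0:
g1 = XOR(G, E) = XOR(0, 1) = 1
g2 = NOT(g1) = NOT 1 = 0
g3 = AND(g2, A) = AND(0, 1) = 0
g4 = NOT(g3) = NOT 0 = 1
g5 = AND(D, g4) = AND(1, 1) = 1
g6 = AND(C, g5) = AND(1, 1) = 1
g7 = AND(B, g6) = AND(1, 1) = 1
g8 = NAND(g7, g4) = NAND(1, 1) = 0
g9 = AND(F, g8) = AND(0, 0) = 0
So g8 = 0 and g9 = 0.

A=1, B=1, C=1, D=1, E=1, F=0, G=0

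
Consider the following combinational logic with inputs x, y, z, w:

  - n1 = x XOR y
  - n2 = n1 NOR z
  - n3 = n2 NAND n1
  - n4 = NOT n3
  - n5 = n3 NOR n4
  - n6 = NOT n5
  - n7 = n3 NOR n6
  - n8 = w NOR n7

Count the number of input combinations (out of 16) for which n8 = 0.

8

n8 = w NOR n7 must be 0, so at least one of w, n7 is 1.
Enumerating the 16 input combinations, 8 give n8 = 0 and 8 give n8 = 1.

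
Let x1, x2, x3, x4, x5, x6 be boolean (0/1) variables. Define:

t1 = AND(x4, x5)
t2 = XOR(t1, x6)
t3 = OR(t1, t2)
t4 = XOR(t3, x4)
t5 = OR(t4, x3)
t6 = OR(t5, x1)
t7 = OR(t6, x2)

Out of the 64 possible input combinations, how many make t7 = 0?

5

t7 = OR(t6, x2) must be 0, so both t6 = 0 and x2 = 0.
Satisfying assignments:
  x1=0, x2=0, x3=0, x4=0, x5=0, x6=0
  x1=0, x2=0, x3=0, x4=0, x5=1, x6=0
  x1=0, x2=0, x3=0, x4=1, x5=0, x6=1
  x1=0, x2=0, x3=0, x4=1, x5=1, x6=0
  x1=0, x2=0, x3=0, x4=1, x5=1, x6=1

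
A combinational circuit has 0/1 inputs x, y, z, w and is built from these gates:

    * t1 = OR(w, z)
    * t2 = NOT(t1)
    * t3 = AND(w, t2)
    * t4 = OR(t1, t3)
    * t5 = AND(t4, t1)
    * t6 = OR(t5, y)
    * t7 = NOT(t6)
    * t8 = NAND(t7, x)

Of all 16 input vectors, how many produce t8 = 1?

15

t8 = NAND(t7, x) must be 1, so at least one of t7, x is 0.
Enumerating the 16 input combinations, 15 give t8 = 1 and 1 give t8 = 0.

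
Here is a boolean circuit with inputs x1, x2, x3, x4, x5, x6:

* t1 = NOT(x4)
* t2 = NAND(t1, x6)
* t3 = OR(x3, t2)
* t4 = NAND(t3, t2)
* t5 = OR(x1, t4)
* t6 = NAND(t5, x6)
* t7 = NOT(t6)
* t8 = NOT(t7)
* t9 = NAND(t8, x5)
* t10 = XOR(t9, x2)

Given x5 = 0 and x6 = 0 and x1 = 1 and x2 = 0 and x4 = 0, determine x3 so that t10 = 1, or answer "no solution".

Check with x5 = 0 and x6 = 0 and x1 = 1 and x2 = 0 and x4 = 0 and x3=1:
t1 = NOT(x4) = NOT 0 = 1
t2 = NAND(t1, x6) = NAND(1, 0) = 1
t3 = OR(x3, t2) = OR(1, 1) = 1
t4 = NAND(t3, t2) = NAND(1, 1) = 0
t5 = OR(x1, t4) = OR(1, 0) = 1
t6 = NAND(t5, x6) = NAND(1, 0) = 1
t7 = NOT(t6) = NOT 1 = 0
t8 = NOT(t7) = NOT 0 = 1
t9 = NAND(t8, x5) = NAND(1, 0) = 1
t10 = XOR(t9, x2) = XOR(1, 0) = 1
So t10 = 1.

x3=1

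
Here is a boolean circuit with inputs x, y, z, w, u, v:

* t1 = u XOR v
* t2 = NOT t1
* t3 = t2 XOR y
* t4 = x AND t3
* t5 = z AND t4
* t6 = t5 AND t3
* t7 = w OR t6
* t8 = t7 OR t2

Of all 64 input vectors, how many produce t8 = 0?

t8 = t7 OR t2 must be 0, so both t7 = 0 and t2 = 0.
t7 = w OR t6 must be 0, so both w = 0 and t6 = 0.
Enumerating the 64 input combinations, 14 give t8 = 0 and 50 give t8 = 1.

14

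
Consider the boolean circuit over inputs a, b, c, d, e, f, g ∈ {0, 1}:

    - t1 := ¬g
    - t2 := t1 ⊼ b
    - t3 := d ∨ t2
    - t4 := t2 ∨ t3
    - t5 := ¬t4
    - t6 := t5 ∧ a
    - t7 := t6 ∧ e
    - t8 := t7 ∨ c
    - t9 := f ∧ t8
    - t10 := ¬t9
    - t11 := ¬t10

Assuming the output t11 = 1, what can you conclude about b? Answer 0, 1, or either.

Both values of b occur among assignments with t11 = 1:
  b=0: a=0, b=0, c=1, d=0, e=0, f=1, g=0
  b=1: a=0, b=1, c=1, d=0, e=0, f=1, g=0

either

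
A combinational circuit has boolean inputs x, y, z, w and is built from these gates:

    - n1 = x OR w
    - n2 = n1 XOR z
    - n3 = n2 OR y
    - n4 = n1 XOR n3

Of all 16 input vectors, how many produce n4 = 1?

6

n4 = n1 XOR n3 must be 1, so n1 and n3 differ.
Satisfying assignments:
  x=0, y=0, z=1, w=0
  x=0, y=0, z=1, w=1
  x=0, y=1, z=0, w=0
  x=0, y=1, z=1, w=0
  x=1, y=0, z=1, w=0
  x=1, y=0, z=1, w=1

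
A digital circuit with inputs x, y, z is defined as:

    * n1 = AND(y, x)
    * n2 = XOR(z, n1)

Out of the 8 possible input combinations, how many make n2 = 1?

n2 = XOR(z, n1) must be 1, so z and n1 differ.
Enumerating the 8 input combinations, 4 give n2 = 1 and 4 give n2 = 0.

4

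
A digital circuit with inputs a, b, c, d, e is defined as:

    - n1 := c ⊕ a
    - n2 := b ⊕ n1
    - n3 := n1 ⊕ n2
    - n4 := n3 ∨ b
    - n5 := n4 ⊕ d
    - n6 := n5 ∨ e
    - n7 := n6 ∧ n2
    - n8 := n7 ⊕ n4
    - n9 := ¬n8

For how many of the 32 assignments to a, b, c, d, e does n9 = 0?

16

n9 = ¬n8 must be 0, so n8 = 1.
Enumerating the 32 input combinations, 16 give n9 = 0 and 16 give n9 = 1.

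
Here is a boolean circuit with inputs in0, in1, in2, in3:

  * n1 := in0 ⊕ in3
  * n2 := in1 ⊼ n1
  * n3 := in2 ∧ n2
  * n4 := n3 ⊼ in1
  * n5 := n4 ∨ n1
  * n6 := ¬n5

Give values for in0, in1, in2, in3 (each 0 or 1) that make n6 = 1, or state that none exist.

n6 = ¬n5 must be 1, so n5 = 0.
n5 = n4 ∨ n1 must be 0, so both n4 = 0 and n1 = 0.
n4 = n3 ⊼ in1 must be 0, so both n3 = 1 and in1 = 1.
Check with in0=0, in1=1, in2=1, in3=0:
n1 = in0 ⊕ in3 = 0 ⊕ 0 = 0
n2 = in1 ⊼ n1 = 1 ⊼ 0 = 1
n3 = in2 ∧ n2 = 1 ∧ 1 = 1
n4 = n3 ⊼ in1 = 1 ⊼ 1 = 0
n5 = n4 ∨ n1 = 0 ∨ 0 = 0
n6 = ¬n5 = ¬0 = 1
So n6 = 1 as required.

in0=0, in1=1, in2=1, in3=0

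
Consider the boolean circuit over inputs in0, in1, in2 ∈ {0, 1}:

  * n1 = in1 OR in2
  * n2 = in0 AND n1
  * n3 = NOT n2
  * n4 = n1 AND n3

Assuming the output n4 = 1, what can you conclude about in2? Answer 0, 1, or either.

either

Both values of in2 occur among assignments with n4 = 1:
  in2=0: in0=0, in1=1, in2=0
  in2=1: in0=0, in1=0, in2=1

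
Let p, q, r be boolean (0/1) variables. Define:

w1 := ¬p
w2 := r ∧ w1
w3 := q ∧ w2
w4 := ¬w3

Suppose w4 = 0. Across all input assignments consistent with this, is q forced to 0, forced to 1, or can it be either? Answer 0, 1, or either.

w4 = ¬w3 must be 0, so w3 = 1.
w3 = q ∧ w2 must be 1, so both q = 1 and w2 = 1.
w2 = r ∧ w1 must be 1, so both r = 1 and w1 = 1.
Every assignment with w4 = 0 has q = 1; there are 1 such assignment(s).
  p=0, q=1, r=1

1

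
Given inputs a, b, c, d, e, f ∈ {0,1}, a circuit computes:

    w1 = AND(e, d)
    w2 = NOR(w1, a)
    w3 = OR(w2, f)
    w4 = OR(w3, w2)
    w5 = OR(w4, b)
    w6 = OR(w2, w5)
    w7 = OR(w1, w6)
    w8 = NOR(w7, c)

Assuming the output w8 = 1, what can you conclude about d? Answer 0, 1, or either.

Both values of d occur among assignments with w8 = 1:
  d=0: a=1, b=0, c=0, d=0, e=0, f=0
  d=1: a=1, b=0, c=0, d=1, e=0, f=0

either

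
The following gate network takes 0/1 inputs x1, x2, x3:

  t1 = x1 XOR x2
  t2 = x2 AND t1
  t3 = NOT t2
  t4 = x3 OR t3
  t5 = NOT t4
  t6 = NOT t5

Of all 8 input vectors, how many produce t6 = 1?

7

t6 = NOT t5 must be 1, so t5 = 0.
Enumerating the 8 input combinations, 7 give t6 = 1 and 1 give t6 = 0.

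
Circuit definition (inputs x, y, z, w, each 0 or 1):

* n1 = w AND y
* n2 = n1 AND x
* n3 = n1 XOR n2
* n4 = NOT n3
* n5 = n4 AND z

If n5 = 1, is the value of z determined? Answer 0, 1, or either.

1

n5 = n4 AND z must be 1, so both n4 = 1 and z = 1.
n4 = NOT n3 must be 1, so n3 = 0.
n3 = n1 XOR n2 must be 0, so n1 and n2 are equal.
Every assignment with n5 = 1 has z = 1; there are 7 such assignment(s).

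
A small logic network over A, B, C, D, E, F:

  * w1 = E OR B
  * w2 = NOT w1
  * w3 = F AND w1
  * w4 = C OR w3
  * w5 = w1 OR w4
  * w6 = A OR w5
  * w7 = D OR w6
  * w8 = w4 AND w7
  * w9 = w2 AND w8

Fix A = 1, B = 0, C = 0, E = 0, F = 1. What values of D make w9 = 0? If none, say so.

w9 = w2 AND w8 must be 0, so at least one of w2, w8 is 0.
Check with A = 1, B = 0, C = 0, E = 0, F = 1 and D=0:
w1 = E OR B = 0 OR 0 = 0
w2 = NOT w1 = NOT 0 = 1
w3 = F AND w1 = 1 AND 0 = 0
w4 = C OR w3 = 0 OR 0 = 0
w5 = w1 OR w4 = 0 OR 0 = 0
w6 = A OR w5 = 1 OR 0 = 1
w7 = D OR w6 = 0 OR 1 = 1
w8 = w4 AND w7 = 0 AND 1 = 0
w9 = w2 AND w8 = 1 AND 0 = 0
So w9 = 0.

D=0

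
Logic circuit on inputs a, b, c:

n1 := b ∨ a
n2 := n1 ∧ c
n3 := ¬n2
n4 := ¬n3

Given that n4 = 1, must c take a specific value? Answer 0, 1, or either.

1

n4 = ¬n3 must be 1, so n3 = 0.
Every assignment with n4 = 1 has c = 1; there are 3 such assignment(s).
  a=0, b=1, c=1
  a=1, b=0, c=1
  a=1, b=1, c=1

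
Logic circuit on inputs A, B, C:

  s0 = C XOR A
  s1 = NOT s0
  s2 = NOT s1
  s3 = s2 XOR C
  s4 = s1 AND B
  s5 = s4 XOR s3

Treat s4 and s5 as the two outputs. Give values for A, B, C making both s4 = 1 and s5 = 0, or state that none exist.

Check with A=1 B=1 C=1:
s0 = C XOR A = 1 XOR 1 = 0
s1 = NOT s0 = NOT 0 = 1
s2 = NOT s1 = NOT 1 = 0
s3 = s2 XOR C = 0 XOR 1 = 1
s4 = s1 AND B = 1 AND 1 = 1
s5 = s4 XOR s3 = 1 XOR 1 = 0
So s4 = 1 and s5 = 0.

A=1 B=1 C=1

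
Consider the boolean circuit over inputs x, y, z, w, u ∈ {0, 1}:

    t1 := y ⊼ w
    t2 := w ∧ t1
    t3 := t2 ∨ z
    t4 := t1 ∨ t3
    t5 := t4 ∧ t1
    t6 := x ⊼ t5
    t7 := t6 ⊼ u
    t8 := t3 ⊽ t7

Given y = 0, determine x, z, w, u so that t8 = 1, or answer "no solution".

x=0 z=0 w=0 u=1

t8 = t3 ⊽ t7 must be 1, so both t3 = 0 and t7 = 0.
Check with y = 0 and x=0, z=0, w=0, u=1:
t1 = y ⊼ w = 0 ⊼ 0 = 1
t2 = w ∧ t1 = 0 ∧ 1 = 0
t3 = t2 ∨ z = 0 ∨ 0 = 0
t4 = t1 ∨ t3 = 1 ∨ 0 = 1
t5 = t4 ∧ t1 = 1 ∧ 1 = 1
t6 = x ⊼ t5 = 0 ⊼ 1 = 1
t7 = t6 ⊼ u = 1 ⊼ 1 = 0
t8 = t3 ⊽ t7 = 0 ⊽ 0 = 1
So t8 = 1.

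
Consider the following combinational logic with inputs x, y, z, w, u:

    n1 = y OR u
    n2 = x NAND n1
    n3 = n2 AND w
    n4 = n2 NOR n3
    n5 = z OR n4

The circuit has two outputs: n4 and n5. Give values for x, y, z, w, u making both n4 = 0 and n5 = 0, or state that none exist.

Check with x=0 y=1 z=0 w=1 u=0:
n1 = y OR u = 1 OR 0 = 1
n2 = x NAND n1 = 0 NAND 1 = 1
n3 = n2 AND w = 1 AND 1 = 1
n4 = n2 NOR n3 = 1 NOR 1 = 0
n5 = z OR n4 = 0 OR 0 = 0
So n4 = 0 and n5 = 0.

x=0 y=1 z=0 w=1 u=0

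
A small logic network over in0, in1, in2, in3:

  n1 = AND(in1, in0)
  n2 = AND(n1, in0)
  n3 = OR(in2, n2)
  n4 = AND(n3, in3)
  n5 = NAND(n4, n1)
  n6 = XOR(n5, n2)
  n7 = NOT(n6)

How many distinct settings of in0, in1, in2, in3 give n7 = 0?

14

n7 = NOT(n6) must be 0, so n6 = 1.
Enumerating the 16 input combinations, 14 give n7 = 0 and 2 give n7 = 1.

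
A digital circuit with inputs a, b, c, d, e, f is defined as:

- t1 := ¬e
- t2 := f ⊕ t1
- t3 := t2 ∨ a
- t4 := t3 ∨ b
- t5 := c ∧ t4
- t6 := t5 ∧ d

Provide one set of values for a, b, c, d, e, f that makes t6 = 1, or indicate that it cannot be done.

a=0, b=0, c=1, d=1, e=1, f=1

Check with a=0, b=0, c=1, d=1, e=1, f=1:
t1 = ¬e = ¬1 = 0
t2 = f ⊕ t1 = 1 ⊕ 0 = 1
t3 = t2 ∨ a = 1 ∨ 0 = 1
t4 = t3 ∨ b = 1 ∨ 0 = 1
t5 = c ∧ t4 = 1 ∧ 1 = 1
t6 = t5 ∧ d = 1 ∧ 1 = 1
So t6 = 1 as required.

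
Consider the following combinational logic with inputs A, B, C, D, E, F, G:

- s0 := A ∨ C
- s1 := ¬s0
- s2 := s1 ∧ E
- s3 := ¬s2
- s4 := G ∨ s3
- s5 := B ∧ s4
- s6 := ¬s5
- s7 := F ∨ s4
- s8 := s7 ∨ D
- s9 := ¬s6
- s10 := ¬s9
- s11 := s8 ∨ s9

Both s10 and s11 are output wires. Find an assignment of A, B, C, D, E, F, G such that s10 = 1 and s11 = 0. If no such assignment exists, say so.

Check with A=0, B=1, C=0, D=0, E=1, F=0, G=0:
s0 = A ∨ C = 0 ∨ 0 = 0
s1 = ¬s0 = ¬0 = 1
s2 = s1 ∧ E = 1 ∧ 1 = 1
s3 = ¬s2 = ¬1 = 0
s4 = G ∨ s3 = 0 ∨ 0 = 0
s5 = B ∧ s4 = 1 ∧ 0 = 0
s6 = ¬s5 = ¬0 = 1
s7 = F ∨ s4 = 0 ∨ 0 = 0
s8 = s7 ∨ D = 0 ∨ 0 = 0
s9 = ¬s6 = ¬1 = 0
s10 = ¬s9 = ¬0 = 1
s11 = s8 ∨ s9 = 0 ∨ 0 = 0
So s10 = 1 and s11 = 0.

A=0, B=1, C=0, D=0, E=1, F=0, G=0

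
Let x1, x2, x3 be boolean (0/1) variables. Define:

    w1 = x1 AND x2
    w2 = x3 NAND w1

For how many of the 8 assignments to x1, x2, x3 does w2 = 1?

7

w2 = x3 NAND w1 must be 1, so at least one of x3, w1 is 0.
Enumerating the 8 input combinations, 7 give w2 = 1 and 1 give w2 = 0.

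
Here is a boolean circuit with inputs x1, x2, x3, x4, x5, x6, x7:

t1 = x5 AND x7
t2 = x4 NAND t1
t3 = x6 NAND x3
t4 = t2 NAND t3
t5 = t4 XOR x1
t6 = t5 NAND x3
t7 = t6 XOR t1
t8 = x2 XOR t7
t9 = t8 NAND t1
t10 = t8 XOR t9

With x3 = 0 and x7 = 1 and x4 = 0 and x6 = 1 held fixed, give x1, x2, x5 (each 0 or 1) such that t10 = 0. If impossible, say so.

x1=0, x2=0, x5=0

Check with x3 = 0 and x7 = 1 and x4 = 0 and x6 = 1 and x1=0, x2=0, x5=0:
t1 = x5 AND x7 = 0 AND 1 = 0
t2 = x4 NAND t1 = 0 NAND 0 = 1
t3 = x6 NAND x3 = 1 NAND 0 = 1
t4 = t2 NAND t3 = 1 NAND 1 = 0
t5 = t4 XOR x1 = 0 XOR 0 = 0
t6 = t5 NAND x3 = 0 NAND 0 = 1
t7 = t6 XOR t1 = 1 XOR 0 = 1
t8 = x2 XOR t7 = 0 XOR 1 = 1
t9 = t8 NAND t1 = 1 NAND 0 = 1
t10 = t8 XOR t9 = 1 XOR 1 = 0
So t10 = 0.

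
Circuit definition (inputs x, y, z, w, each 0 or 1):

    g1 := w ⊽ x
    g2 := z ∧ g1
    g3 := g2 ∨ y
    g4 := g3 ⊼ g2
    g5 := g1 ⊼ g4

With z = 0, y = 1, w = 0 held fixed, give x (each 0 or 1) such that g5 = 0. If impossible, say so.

x=0

Check with z = 0, y = 1, w = 0 and x=0:
g1 = w ⊽ x = 0 ⊽ 0 = 1
g2 = z ∧ g1 = 0 ∧ 1 = 0
g3 = g2 ∨ y = 0 ∨ 1 = 1
g4 = g3 ⊼ g2 = 1 ⊼ 0 = 1
g5 = g1 ⊼ g4 = 1 ⊼ 1 = 0
So g5 = 0.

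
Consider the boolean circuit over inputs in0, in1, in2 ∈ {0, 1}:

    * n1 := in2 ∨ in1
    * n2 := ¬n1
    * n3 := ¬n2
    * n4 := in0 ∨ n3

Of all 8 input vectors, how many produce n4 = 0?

1

n4 = in0 ∨ n3 must be 0, so both in0 = 0 and n3 = 0.
Satisfying assignments:
  in0=0, in1=0, in2=0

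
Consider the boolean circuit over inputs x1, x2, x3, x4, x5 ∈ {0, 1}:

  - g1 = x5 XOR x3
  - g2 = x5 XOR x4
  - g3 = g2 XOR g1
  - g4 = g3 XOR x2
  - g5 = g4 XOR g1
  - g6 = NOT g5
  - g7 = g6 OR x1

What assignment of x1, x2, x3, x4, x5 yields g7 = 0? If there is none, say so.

x1=0, x2=0, x3=1, x4=1, x5=0

Check with x1=0, x2=0, x3=1, x4=1, x5=0:
g1 = x5 XOR x3 = 0 XOR 1 = 1
g2 = x5 XOR x4 = 0 XOR 1 = 1
g3 = g2 XOR g1 = 1 XOR 1 = 0
g4 = g3 XOR x2 = 0 XOR 0 = 0
g5 = g4 XOR g1 = 0 XOR 1 = 1
g6 = NOT g5 = NOT 1 = 0
g7 = g6 OR x1 = 0 OR 0 = 0
So g7 = 0 as required.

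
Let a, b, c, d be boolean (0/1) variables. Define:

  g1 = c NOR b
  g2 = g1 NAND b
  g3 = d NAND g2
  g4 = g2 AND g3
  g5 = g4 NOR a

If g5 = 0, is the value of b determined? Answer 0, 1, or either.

either

Both values of b occur among assignments with g5 = 0:
  b=0: a=0, b=0, c=0, d=0
  b=1: a=0, b=1, c=0, d=0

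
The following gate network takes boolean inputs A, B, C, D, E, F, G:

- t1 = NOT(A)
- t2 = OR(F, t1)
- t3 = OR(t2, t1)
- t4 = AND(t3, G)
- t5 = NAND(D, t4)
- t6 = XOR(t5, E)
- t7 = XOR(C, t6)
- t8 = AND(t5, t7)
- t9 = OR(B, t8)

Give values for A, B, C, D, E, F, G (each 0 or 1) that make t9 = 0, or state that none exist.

Check with A=1, B=0, C=1, D=1, E=0, F=1, G=0:
t1 = NOT(A) = NOT 1 = 0
t2 = OR(F, t1) = OR(1, 0) = 1
t3 = OR(t2, t1) = OR(1, 0) = 1
t4 = AND(t3, G) = AND(1, 0) = 0
t5 = NAND(D, t4) = NAND(1, 0) = 1
t6 = XOR(t5, E) = XOR(1, 0) = 1
t7 = XOR(C, t6) = XOR(1, 1) = 0
t8 = AND(t5, t7) = AND(1, 0) = 0
t9 = OR(B, t8) = OR(0, 0) = 0
So t9 = 0 as required.

A=1, B=0, C=1, D=1, E=0, F=1, G=0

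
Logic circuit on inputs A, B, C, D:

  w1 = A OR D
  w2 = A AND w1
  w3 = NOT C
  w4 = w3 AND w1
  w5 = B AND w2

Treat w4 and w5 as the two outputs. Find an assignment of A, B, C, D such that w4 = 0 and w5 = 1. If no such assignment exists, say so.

A=1 B=1 C=1 D=1

Check with A=1 B=1 C=1 D=1:
w1 = A OR D = 1 OR 1 = 1
w2 = A AND w1 = 1 AND 1 = 1
w3 = NOT C = NOT 1 = 0
w4 = w3 AND w1 = 0 AND 1 = 0
w5 = B AND w2 = 1 AND 1 = 1
So w4 = 0 and w5 = 1.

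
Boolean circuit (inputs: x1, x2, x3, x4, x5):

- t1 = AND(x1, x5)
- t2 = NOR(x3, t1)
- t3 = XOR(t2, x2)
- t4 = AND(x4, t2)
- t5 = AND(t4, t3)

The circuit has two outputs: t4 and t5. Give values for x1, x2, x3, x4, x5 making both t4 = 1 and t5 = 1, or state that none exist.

x1=0, x2=0, x3=0, x4=1, x5=0

Check with x1=0, x2=0, x3=0, x4=1, x5=0:
t1 = AND(x1, x5) = AND(0, 0) = 0
t2 = NOR(x3, t1) = NOR(0, 0) = 1
t3 = XOR(t2, x2) = XOR(1, 0) = 1
t4 = AND(x4, t2) = AND(1, 1) = 1
t5 = AND(t4, t3) = AND(1, 1) = 1
So t4 = 1 and t5 = 1.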